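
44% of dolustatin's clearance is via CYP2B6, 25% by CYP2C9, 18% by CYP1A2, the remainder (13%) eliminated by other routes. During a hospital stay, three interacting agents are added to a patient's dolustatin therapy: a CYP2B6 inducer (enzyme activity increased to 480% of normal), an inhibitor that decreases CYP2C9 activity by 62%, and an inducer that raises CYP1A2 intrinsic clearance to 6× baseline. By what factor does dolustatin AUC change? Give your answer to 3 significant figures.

0.293

The CYP2B6 pathway (44% of clearance) is boosted to 4.8× activity: 0.44 × 4.8 = 2.112.
The CYP2C9 pathway (25% of clearance) drops to 0.38× activity: 0.25 × 0.38 = 0.095.
The CYP1A2 pathway (18% of clearance) increases to 6× activity: 0.18 × 6 = 1.08.
The remaining 13% of clearance is unaffected.
Relative clearance = 2.112 + 0.095 + 1.08 + 0.13 = 3.417.
Because AUC varies inversely with clearance, the combined effect is 1 / 3.417 = 0.293.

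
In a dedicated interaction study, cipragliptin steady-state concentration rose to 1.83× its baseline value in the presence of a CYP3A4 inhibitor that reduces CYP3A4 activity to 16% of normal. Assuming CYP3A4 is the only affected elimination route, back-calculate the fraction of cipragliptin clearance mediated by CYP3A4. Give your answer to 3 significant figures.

Let fm be the CYP3A4 fraction. New clearance relative to baseline = fm × 0.16 + (1 − fm).
Steady-state concentration ratio = 1 / (new CL fraction), so new CL fraction = 1 / 1.83 = 0.5464.
fm × 0.16 + 1 − fm = 0.5464  ⇒  fm × (0.16 − 1) = −0.4536  ⇒  fm = 0.540.

0.540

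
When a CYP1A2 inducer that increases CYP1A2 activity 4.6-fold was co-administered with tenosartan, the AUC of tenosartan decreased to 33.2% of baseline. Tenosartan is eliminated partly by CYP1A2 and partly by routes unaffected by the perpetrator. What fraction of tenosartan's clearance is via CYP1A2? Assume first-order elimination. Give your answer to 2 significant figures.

Write x for the fraction cleared via CYP1A2. The observed AUC change means clearance rose to 1/0.332 = 3.012 of baseline.
Setting x·4.6 + (1 − x) = 3.012 and solving: x = (3.012 − 1)/(4.6 − 1) = 0.56.

0.56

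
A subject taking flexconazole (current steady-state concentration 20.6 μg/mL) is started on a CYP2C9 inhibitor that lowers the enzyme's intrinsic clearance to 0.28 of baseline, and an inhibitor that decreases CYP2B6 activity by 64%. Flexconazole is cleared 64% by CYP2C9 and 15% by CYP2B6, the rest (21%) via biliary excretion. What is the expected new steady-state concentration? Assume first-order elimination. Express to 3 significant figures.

46.5 μg/mL

CYP2C9: 0.64 × 0.28 = 0.1792
CYP2B6: 0.15 × 0.36 = 0.054
Other: 0.21 (unchanged)
New clearance relative to baseline: 0.1792 + 0.054 + 0.21 = 0.4432.
New steady-state concentration = 20.6 / 0.4432 = 46.5 μg/mL (concentration scales inversely with clearance).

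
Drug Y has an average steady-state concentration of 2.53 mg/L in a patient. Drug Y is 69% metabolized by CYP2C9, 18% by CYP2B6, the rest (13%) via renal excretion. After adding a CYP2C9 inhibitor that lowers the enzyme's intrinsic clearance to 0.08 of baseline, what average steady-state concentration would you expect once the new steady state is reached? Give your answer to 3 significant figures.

The CYP2C9 pathway (69% of clearance) drops to 0.08× activity: 0.69 × 0.08 = 0.0552.
CYP2B6 (18%) and the residual 13% are unaffected.
CL_new/CL_old = 0.0552 + 0.18 + 0.13 = 0.3652.
With dosing unchanged, average steady-state concentration scales as 1/CL: 2.53 / 0.3652 = 6.93 mg/L.

6.93 mg/L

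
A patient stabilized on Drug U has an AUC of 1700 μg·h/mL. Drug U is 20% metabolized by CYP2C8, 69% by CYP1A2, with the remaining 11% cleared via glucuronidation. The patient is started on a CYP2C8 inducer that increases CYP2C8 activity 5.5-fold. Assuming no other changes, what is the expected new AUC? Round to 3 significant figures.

895 μg·h/mL

CYP2C8: 0.2 × 5.5 = 1.1
CYP1A2: 0.69 (unchanged)
Other: 0.11 (unchanged)
Relative clearance = 1.1 + 0.69 + 0.11 = 1.9.
AUC ∝ 1/CL, so new value = 1700 / 1.9 = 895 μg·h/mL.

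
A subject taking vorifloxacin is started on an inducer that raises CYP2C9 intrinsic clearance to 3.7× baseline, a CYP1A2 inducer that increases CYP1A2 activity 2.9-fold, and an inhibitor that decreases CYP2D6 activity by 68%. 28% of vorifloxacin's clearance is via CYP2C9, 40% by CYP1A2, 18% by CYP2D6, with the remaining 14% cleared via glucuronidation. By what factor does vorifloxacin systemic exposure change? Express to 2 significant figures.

0.42

The CYP2C9 pathway (28% of clearance) rises to 3.7× activity: 0.28 × 3.7 = 1.036.
The CYP1A2 pathway (40% of clearance) rises to 2.9× activity: 0.4 × 2.9 = 1.16.
The CYP2D6 pathway (18% of clearance) falls to 0.32× activity: 0.18 × 0.32 = 0.0576.
Non-CYP routes (14%) are unchanged.
New clearance relative to baseline: 1.036 + 1.16 + 0.0576 + 0.14 = 2.3936.
Because systemic exposure varies inversely with clearance, the combined effect is 1 / 2.3936 = 0.42.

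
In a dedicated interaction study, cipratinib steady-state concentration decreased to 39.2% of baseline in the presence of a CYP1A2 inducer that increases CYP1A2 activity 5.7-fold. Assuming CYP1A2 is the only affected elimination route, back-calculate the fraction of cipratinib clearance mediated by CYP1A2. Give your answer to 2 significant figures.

0.33

CL'/CL = 1 / 0.392 = 2.551
5.7·fm + (1 − fm) = 2.551
fm = (2.551 − 1) / (5.7 − 1) = 0.33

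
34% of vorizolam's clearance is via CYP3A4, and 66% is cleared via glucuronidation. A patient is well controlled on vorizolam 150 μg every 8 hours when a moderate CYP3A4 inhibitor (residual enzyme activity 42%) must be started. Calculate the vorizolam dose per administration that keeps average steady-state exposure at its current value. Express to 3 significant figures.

The CYP3A4 pathway (34% of clearance) drops to 0.42× activity: 0.34 × 0.42 = 0.1428.
The remaining 66% of clearance is unaffected.
CL_new/CL_old = 0.1428 + 0.66 = 0.8028.
To maintain the same steady-state level, dose must scale with clearance: new dose = 150 × 0.8028 = 120 μg.

120 μg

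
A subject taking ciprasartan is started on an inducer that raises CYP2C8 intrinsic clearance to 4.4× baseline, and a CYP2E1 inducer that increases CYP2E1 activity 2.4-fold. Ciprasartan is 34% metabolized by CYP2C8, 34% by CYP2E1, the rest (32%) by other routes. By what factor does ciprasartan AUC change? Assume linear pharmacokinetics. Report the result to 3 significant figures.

The CYP2C8 pathway (34% of clearance) is boosted to 4.4× activity: 0.34 × 4.4 = 1.496.
The CYP2E1 pathway (34% of clearance) is boosted to 2.4× activity: 0.34 × 2.4 = 0.816.
The remaining 32% of clearance is unaffected.
Relative clearance = 1.496 + 0.816 + 0.32 = 2.632.
AUC ∝ 1/CL: fold-change = 1 / 2.632 = 0.380.

0.380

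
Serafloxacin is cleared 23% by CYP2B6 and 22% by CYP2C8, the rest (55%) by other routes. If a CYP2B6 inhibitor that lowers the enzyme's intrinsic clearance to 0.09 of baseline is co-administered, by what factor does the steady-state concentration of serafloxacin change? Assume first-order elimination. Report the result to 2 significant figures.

1.3

CYP2B6: 0.23 × 0.09 = 0.0207
CYP2C8: 0.22 (unchanged)
Other: 0.55 (unchanged)
New clearance relative to baseline: 0.0207 + 0.22 + 0.55 = 0.7907.
Steady-state concentration ratio = CL_old/CL_new = 1 / 0.7907 = 1.3.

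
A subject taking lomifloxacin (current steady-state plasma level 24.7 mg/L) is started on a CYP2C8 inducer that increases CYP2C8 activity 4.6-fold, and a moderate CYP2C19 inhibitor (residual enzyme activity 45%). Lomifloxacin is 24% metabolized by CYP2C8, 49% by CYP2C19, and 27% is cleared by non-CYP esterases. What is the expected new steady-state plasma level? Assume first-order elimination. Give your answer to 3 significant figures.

15.5 mg/L

CYP2C8: 0.24 × 4.6 = 1.104
CYP2C19: 0.49 × 0.45 = 0.2205
Other: 0.27 (unchanged)
New clearance relative to baseline: 1.104 + 0.2205 + 0.27 = 1.5945.
New steady-state plasma level = 24.7 / 1.5945 = 15.5 mg/L (concentration scales inversely with clearance).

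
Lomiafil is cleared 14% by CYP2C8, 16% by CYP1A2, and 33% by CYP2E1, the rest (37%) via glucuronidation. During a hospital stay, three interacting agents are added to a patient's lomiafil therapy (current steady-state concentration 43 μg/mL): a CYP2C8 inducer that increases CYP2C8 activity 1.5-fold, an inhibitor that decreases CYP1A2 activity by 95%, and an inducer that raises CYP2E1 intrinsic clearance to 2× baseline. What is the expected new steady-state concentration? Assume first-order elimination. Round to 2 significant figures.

CYP2C8: 0.14 × 1.5 = 0.21
CYP1A2: 0.16 × 0.05 = 0.008
CYP2E1: 0.33 × 2 = 0.66
Other: 0.37 (unchanged)
Relative clearance = 0.21 + 0.008 + 0.66 + 0.37 = 1.248.
New steady-state concentration = 43 / 1.248 = 34 μg/mL (concentration scales inversely with clearance).

34 μg/mL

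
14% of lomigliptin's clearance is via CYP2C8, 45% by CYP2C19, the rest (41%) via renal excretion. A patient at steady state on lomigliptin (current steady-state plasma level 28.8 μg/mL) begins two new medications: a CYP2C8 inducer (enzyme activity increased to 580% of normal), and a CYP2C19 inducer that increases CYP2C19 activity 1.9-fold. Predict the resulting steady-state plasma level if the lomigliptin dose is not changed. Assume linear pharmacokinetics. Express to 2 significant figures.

14 μg/mL

The CYP2C8 pathway (14% of clearance) rises to 5.8× activity: 0.14 × 5.8 = 0.812.
The CYP2C19 pathway (45% of clearance) is boosted to 1.9× activity: 0.45 × 1.9 = 0.855.
The remaining 41% of clearance is unaffected.
New clearance relative to baseline: 0.812 + 0.855 + 0.41 = 2.077.
New steady-state plasma level = 28.8 / 2.077 = 14 μg/mL (concentration scales inversely with clearance).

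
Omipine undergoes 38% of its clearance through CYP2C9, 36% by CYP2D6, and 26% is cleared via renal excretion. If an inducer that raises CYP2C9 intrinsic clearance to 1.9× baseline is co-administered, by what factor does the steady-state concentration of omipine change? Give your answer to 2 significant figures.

0.75

The CYP2C9 pathway (38% of clearance) rises to 1.9× activity: 0.38 × 1.9 = 0.722.
CYP2D6 (36%) and the residual 26% are unaffected.
CL_new/CL_old = 0.722 + 0.36 + 0.26 = 1.342.
Steady-state concentration ratio = CL_old/CL_new = 1 / 1.342 = 0.75.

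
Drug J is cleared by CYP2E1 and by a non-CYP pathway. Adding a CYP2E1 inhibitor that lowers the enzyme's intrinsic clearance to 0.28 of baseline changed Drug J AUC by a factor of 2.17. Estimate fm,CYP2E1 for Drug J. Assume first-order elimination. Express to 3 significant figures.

0.749

CL'/CL = 1 / 2.17 = 0.4608
0.28·fm + (1 − fm) = 0.4608
fm = (0.4608 − 1) / (0.28 − 1) = 0.749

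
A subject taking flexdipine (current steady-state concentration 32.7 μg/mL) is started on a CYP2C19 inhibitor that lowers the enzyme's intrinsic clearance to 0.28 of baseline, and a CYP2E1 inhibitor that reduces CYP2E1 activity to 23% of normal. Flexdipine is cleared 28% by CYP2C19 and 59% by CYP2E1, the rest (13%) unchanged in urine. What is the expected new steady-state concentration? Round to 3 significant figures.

CYP2C19: 0.28 × 0.28 = 0.0784
CYP2E1: 0.59 × 0.23 = 0.1357
Other: 0.13 (unchanged)
Relative clearance = 0.0784 + 0.1357 + 0.13 = 0.3441.
Steady-state concentration ∝ 1/CL: new value = 32.7 / 0.3441 = 95.0 μg/mL.

95.0 μg/mL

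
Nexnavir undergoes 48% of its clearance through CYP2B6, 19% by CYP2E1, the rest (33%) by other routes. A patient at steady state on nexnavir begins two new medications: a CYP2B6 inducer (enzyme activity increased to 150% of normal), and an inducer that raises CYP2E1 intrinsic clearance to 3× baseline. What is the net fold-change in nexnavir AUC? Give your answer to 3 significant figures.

0.617

The CYP2B6 pathway (48% of clearance) increases to 1.5× activity: 0.48 × 1.5 = 0.72.
The CYP2E1 pathway (19% of clearance) increases to 3× activity: 0.19 × 3 = 0.57.
The remaining 33% of clearance is unaffected.
New clearance relative to baseline: 0.72 + 0.57 + 0.33 = 1.62.
Because AUC varies inversely with clearance, the combined effect is 1 / 1.62 = 0.617.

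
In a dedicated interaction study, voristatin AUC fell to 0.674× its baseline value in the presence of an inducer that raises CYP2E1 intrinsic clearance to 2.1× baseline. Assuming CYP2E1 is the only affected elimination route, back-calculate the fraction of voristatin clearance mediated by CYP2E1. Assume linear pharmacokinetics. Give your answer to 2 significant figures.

Call the CYP2E1 fraction fm. After the interaction, CL_new/CL_old = fm × 2.1 + (1 − fm).
AUC ratio = 1 / (new CL fraction), so new CL fraction = 1 / 0.674 = 1.484.
fm × 2.1 + 1 − fm = 1.484  ⇒  fm × (2.1 − 1) = 0.4837  ⇒  fm = 0.44.

0.44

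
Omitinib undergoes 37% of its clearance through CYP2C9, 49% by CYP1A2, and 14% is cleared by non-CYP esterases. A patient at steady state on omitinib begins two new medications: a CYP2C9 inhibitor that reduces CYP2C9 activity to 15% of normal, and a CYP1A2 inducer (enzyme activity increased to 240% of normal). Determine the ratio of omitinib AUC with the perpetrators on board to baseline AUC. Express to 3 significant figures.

The CYP2C9 pathway (37% of clearance) drops to 0.15× activity: 0.37 × 0.15 = 0.0555.
The CYP1A2 pathway (49% of clearance) is boosted to 2.4× activity: 0.49 × 2.4 = 1.176.
The remaining 14% of clearance is unaffected.
New clearance relative to baseline: 0.0555 + 1.176 + 0.14 = 1.3715.
AUC ∝ 1/CL: fold-change = 1 / 1.3715 = 0.729.

0.729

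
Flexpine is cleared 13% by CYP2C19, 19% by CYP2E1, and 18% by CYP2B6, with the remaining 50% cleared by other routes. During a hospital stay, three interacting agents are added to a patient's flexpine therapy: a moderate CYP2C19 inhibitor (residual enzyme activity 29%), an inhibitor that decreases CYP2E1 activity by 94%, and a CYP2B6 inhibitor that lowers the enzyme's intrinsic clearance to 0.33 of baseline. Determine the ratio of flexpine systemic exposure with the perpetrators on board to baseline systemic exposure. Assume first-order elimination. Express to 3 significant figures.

1.64

The CYP2C19 pathway (13% of clearance) is reduced to 0.29× activity: 0.13 × 0.29 = 0.0377.
The CYP2E1 pathway (19% of clearance) falls to 0.06× activity: 0.19 × 0.06 = 0.0114.
The CYP2B6 pathway (18% of clearance) falls to 0.33× activity: 0.18 × 0.33 = 0.0594.
Non-CYP routes (50%) are unchanged.
New clearance relative to baseline: 0.0377 + 0.0114 + 0.0594 + 0.5 = 0.6085.
Because systemic exposure varies inversely with clearance, the combined effect is 1 / 0.6085 = 1.64.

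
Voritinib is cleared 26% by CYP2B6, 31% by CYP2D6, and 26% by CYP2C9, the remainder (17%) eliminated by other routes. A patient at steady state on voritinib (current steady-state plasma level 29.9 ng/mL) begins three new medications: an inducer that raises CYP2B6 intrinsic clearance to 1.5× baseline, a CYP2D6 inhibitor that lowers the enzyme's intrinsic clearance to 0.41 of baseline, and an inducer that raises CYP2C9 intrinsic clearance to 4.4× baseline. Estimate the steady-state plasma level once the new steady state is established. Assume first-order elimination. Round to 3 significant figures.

The CYP2B6 pathway (26% of clearance) is boosted to 1.5× activity: 0.26 × 1.5 = 0.39.
The CYP2D6 pathway (31% of clearance) falls to 0.41× activity: 0.31 × 0.41 = 0.1271.
The CYP2C9 pathway (26% of clearance) rises to 4.4× activity: 0.26 × 4.4 = 1.144.
The remaining 17% of clearance is unaffected.
New clearance relative to baseline: 0.39 + 0.1271 + 1.144 + 0.17 = 1.8311.
Steady-state plasma level ∝ 1/CL: new value = 29.9 / 1.8311 = 16.3 ng/mL.

16.3 ng/mL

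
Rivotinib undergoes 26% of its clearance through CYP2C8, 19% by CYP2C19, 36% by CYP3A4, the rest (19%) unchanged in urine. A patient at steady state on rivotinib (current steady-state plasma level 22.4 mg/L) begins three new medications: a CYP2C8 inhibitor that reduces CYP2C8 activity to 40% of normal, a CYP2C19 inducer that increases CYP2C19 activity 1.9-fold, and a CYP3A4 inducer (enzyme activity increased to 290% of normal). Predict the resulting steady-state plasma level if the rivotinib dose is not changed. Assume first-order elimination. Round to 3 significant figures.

13.2 mg/L

The CYP2C8 pathway (26% of clearance) drops to 0.4× activity: 0.26 × 0.4 = 0.104.
The CYP2C19 pathway (19% of clearance) rises to 1.9× activity: 0.19 × 1.9 = 0.361.
The CYP3A4 pathway (36% of clearance) rises to 2.9× activity: 0.36 × 2.9 = 1.044.
Non-CYP routes (19%) are unchanged.
New clearance relative to baseline: 0.104 + 0.361 + 1.044 + 0.19 = 1.699.
Dividing the baseline by the relative clearance: 22.4 / 1.699 = 13.2 mg/L.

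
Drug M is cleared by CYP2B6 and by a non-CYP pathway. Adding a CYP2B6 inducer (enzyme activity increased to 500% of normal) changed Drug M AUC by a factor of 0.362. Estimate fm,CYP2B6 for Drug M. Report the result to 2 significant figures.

Call the CYP2B6 fraction fm. After the interaction, CL_new/CL_old = fm × 5 + (1 − fm).
AUC ratio = 1 / (new CL fraction), so new CL fraction = 1 / 0.362 = 2.762.
fm × 5 + 1 − fm = 2.762  ⇒  fm × (5 − 1) = 1.762  ⇒  fm = 0.44.

0.44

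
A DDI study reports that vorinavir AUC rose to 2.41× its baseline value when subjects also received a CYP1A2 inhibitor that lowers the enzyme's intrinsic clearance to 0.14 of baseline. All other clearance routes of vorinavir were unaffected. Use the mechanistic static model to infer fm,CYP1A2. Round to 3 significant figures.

0.680

CL'/CL = 1 / 2.41 = 0.4149
0.14·fm + (1 − fm) = 0.4149
fm = (0.4149 − 1) / (0.14 − 1) = 0.680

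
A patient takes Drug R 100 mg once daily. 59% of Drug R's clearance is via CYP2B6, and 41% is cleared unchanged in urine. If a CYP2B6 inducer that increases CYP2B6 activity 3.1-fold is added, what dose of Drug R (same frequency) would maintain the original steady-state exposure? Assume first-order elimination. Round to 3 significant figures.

CYP2B6: 0.59 × 3.1 = 1.829
Other: 0.41 (unchanged)
New clearance relative to baseline: 1.829 + 0.41 = 2.239.
To maintain the same steady-state level, dose must scale with clearance: new dose = 100 × 2.239 = 224 mg.

224 mg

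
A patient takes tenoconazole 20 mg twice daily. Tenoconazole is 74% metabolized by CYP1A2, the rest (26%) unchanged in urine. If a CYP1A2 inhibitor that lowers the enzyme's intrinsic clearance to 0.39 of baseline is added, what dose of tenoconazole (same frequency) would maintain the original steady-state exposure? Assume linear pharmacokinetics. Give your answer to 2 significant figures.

11 mg

CYP1A2: 0.74 × 0.39 = 0.2886
Other: 0.26 (unchanged)
New clearance relative to baseline: 0.2886 + 0.26 = 0.5486.
To maintain the same steady-state level, dose must scale with clearance: new dose = 20 × 0.5486 = 11 mg.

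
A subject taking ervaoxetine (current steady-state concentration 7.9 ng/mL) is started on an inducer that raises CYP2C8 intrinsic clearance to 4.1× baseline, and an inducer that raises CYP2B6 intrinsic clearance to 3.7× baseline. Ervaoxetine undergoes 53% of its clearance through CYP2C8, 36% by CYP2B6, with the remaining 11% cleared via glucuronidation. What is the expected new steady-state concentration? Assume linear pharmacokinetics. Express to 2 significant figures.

CYP2C8: 0.53 × 4.1 = 2.173
CYP2B6: 0.36 × 3.7 = 1.332
Other: 0.11 (unchanged)
New clearance relative to baseline: 2.173 + 1.332 + 0.11 = 3.615.
Dividing the baseline by the relative clearance: 7.9 / 3.615 = 2.2 ng/mL.

2.2 ng/mL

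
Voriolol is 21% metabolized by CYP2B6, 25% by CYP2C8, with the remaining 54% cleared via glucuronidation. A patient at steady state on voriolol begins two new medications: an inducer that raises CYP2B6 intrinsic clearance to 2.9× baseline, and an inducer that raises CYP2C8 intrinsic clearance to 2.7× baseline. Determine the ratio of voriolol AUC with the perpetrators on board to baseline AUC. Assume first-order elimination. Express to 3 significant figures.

The CYP2B6 pathway (21% of clearance) increases to 2.9× activity: 0.21 × 2.9 = 0.609.
The CYP2C8 pathway (25% of clearance) increases to 2.7× activity: 0.25 × 2.7 = 0.675.
The remaining 54% of clearance is unaffected.
CL_new/CL_old = 0.609 + 0.675 + 0.54 = 1.824.
Net AUC ratio = 1 / 1.824 = 0.548.

0.548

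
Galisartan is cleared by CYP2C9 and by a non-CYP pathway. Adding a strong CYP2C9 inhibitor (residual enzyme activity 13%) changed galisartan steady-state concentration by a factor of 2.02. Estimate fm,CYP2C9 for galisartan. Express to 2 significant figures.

CL'/CL = 1 / 2.02 = 0.495
0.13·fm + (1 − fm) = 0.495
fm = (0.495 − 1) / (0.13 − 1) = 0.58

0.58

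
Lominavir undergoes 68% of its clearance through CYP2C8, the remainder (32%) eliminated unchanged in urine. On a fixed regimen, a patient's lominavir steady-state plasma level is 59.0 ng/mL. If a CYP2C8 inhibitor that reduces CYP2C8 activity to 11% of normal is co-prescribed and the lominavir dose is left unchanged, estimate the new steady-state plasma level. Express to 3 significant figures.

149 ng/mL

The CYP2C8 pathway (68% of clearance) drops to 0.11× activity: 0.68 × 0.11 = 0.0748.
The remaining 32% of clearance is unaffected.
Relative clearance = 0.0748 + 0.32 = 0.3948.
With dosing unchanged, steady-state plasma level scales as 1/CL: 59.0 / 0.3948 = 149 ng/mL.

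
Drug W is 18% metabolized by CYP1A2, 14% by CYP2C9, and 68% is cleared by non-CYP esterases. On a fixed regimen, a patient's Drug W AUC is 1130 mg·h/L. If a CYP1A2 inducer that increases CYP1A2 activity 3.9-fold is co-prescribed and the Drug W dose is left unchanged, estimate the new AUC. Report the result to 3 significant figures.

The CYP1A2 pathway (18% of clearance) rises to 3.9× activity: 0.18 × 3.9 = 0.702.
CYP2C9 (14%) and the residual 68% are unaffected.
CL_new/CL_old = 0.702 + 0.14 + 0.68 = 1.522.
With dosing unchanged, AUC scales as 1/CL: 1130 / 1.522 = 742 mg·h/L.

742 mg·h/L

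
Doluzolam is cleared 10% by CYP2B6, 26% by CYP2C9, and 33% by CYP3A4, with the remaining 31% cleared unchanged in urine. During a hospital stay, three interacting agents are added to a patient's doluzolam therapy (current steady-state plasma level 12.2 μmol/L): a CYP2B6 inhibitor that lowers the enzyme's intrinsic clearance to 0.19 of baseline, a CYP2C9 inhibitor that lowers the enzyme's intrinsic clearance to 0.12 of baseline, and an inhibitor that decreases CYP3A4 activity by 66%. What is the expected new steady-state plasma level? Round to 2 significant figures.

The CYP2B6 pathway (10% of clearance) is reduced to 0.19× activity: 0.1 × 0.19 = 0.019.
The CYP2C9 pathway (26% of clearance) is reduced to 0.12× activity: 0.26 × 0.12 = 0.0312.
The CYP3A4 pathway (33% of clearance) falls to 0.34× activity: 0.33 × 0.34 = 0.1122.
The remaining 31% of clearance is unaffected.
Relative clearance = 0.019 + 0.0312 + 0.1122 + 0.31 = 0.4724.
Steady-state plasma level ∝ 1/CL: new value = 12.2 / 0.4724 = 26 μmol/L.

26 μmol/L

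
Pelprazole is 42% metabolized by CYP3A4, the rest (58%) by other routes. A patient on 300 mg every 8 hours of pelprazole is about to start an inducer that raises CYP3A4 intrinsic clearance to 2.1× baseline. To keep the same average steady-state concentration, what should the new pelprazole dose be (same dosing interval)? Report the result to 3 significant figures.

439 mg

The CYP3A4 pathway (42% of clearance) rises to 2.1× activity: 0.42 × 2.1 = 0.882.
Non-CYP routes (58%) are unchanged.
CL_new/CL_old = 0.882 + 0.58 = 1.462.
To maintain the same steady-state level, dose must scale with clearance: new dose = 300 × 1.462 = 439 mg.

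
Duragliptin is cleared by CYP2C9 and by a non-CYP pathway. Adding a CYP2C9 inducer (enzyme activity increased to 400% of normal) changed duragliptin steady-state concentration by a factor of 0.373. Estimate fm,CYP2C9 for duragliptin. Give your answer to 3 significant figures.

0.560

Let x = fm,CYP2C9. Because steady-state concentration ∝ 1/CL, relative clearance rose to 1/0.373 = 2.681.
Setting x·4 + (1 − x) = 2.681 and solving: x = (2.681 − 1)/(4 − 1) = 0.560.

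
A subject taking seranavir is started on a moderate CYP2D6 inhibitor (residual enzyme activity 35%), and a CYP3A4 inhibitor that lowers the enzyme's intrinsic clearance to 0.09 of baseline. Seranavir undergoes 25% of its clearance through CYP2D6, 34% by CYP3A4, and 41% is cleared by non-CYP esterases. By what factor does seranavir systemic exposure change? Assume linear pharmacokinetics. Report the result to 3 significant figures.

1.89

The CYP2D6 pathway (25% of clearance) drops to 0.35× activity: 0.25 × 0.35 = 0.0875.
The CYP3A4 pathway (34% of clearance) drops to 0.09× activity: 0.34 × 0.09 = 0.0306.
Non-CYP routes (41%) are unchanged.
New clearance relative to baseline: 0.0875 + 0.0306 + 0.41 = 0.5281.
Net systemic exposure ratio = 1 / 0.5281 = 1.89.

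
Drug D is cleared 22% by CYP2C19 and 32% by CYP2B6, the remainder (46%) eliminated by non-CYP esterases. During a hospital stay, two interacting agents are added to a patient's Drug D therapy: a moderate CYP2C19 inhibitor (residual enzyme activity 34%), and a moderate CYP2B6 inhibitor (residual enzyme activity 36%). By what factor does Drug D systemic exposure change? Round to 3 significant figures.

The CYP2C19 pathway (22% of clearance) is reduced to 0.34× activity: 0.22 × 0.34 = 0.0748.
The CYP2B6 pathway (32% of clearance) is reduced to 0.36× activity: 0.32 × 0.36 = 0.1152.
The remaining 46% of clearance is unaffected.
New clearance relative to baseline: 0.0748 + 0.1152 + 0.46 = 0.65.
Because systemic exposure varies inversely with clearance, the combined effect is 1 / 0.65 = 1.54.

1.54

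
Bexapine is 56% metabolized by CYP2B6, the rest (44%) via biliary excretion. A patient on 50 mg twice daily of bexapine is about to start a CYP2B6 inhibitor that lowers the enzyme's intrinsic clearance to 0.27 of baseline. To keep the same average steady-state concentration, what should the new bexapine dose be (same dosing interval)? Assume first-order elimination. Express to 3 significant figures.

29.6 mg

CYP2B6: 0.56 × 0.27 = 0.1512
Other: 0.44 (unchanged)
CL_new/CL_old = 0.1512 + 0.44 = 0.5912.
Css,avg = (dose rate)/CL, so holding Css fixed requires dose ∝ CL: 50 × 0.5912 = 29.6 mg.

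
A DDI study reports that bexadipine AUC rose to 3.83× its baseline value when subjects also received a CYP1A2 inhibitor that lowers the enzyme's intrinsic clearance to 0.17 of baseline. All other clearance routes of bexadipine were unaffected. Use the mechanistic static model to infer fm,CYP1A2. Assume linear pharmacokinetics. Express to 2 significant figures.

0.89

Let fm be the CYP1A2 fraction. New clearance relative to baseline = fm × 0.17 + (1 − fm).
AUC ratio = 1 / (new CL fraction), so new CL fraction = 1 / 3.83 = 0.2611.
fm × 0.17 + 1 − fm = 0.2611  ⇒  fm × (0.17 − 1) = −0.7389  ⇒  fm = 0.89.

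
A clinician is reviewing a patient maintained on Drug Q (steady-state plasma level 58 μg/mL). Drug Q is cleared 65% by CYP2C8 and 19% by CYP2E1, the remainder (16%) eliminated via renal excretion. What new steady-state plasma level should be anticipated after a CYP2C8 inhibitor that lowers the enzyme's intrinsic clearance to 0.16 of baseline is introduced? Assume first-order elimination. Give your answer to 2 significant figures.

1.3 × 10² μg/mL

The CYP2C8 pathway (65% of clearance) falls to 0.16× activity: 0.65 × 0.16 = 0.104.
CYP2E1 (19%) and the residual 16% are unaffected.
New clearance relative to baseline: 0.104 + 0.19 + 0.16 = 0.454.
New steady-state plasma level = baseline ÷ relative clearance = 58 / 0.454 = 1.3 × 10² μg/mL.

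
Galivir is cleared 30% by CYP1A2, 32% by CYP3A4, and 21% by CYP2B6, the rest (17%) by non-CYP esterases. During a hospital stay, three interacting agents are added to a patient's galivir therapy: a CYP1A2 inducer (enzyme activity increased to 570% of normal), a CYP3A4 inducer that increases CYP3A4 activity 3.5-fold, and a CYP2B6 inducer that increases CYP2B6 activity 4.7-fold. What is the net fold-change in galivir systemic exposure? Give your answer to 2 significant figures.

The CYP1A2 pathway (30% of clearance) is boosted to 5.7× activity: 0.3 × 5.7 = 1.71.
The CYP3A4 pathway (32% of clearance) is boosted to 3.5× activity: 0.32 × 3.5 = 1.12.
The CYP2B6 pathway (21% of clearance) increases to 4.7× activity: 0.21 × 4.7 = 0.987.
Non-CYP routes (17%) are unchanged.
CL_new/CL_old = 1.71 + 1.12 + 0.987 + 0.17 = 3.987.
Systemic exposure ∝ 1/CL: fold-change = 1 / 3.987 = 0.25.

0.25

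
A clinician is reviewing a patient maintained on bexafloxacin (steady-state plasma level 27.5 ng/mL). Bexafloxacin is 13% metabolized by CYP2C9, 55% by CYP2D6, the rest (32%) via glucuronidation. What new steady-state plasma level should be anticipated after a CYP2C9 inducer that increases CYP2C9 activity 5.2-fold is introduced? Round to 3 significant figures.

The CYP2C9 pathway (13% of clearance) rises to 5.2× activity: 0.13 × 5.2 = 0.676.
CYP2D6 (55%) and the residual 32% are unaffected.
Relative clearance = 0.676 + 0.55 + 0.32 = 1.546.
With dosing unchanged, steady-state plasma level scales as 1/CL: 27.5 / 1.546 = 17.8 ng/mL.

17.8 ng/mL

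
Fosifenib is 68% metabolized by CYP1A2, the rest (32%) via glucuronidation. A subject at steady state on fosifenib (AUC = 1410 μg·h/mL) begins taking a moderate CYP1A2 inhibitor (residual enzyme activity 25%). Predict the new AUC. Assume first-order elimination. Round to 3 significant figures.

The CYP1A2 pathway (68% of clearance) drops to 0.25× activity: 0.68 × 0.25 = 0.17.
The remaining 32% of clearance is unaffected.
New clearance relative to baseline: 0.17 + 0.32 = 0.49.
AUC ∝ 1/CL, so new value = 1410 / 0.49 = 2.88 × 10³ μg·h/mL.

2.88 × 10³ μg·h/mL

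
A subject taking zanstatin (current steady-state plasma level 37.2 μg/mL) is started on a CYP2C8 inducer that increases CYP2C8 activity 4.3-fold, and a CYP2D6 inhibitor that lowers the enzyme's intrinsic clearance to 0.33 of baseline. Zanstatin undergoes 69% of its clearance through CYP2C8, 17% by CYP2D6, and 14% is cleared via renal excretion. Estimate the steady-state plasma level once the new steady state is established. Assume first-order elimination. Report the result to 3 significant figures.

The CYP2C8 pathway (69% of clearance) increases to 4.3× activity: 0.69 × 4.3 = 2.967.
The CYP2D6 pathway (17% of clearance) is reduced to 0.33× activity: 0.17 × 0.33 = 0.0561.
The remaining 14% of clearance is unaffected.
New clearance relative to baseline: 2.967 + 0.0561 + 0.14 = 3.1631.
Dividing the baseline by the relative clearance: 37.2 / 3.1631 = 11.8 μg/mL.

11.8 μg/mL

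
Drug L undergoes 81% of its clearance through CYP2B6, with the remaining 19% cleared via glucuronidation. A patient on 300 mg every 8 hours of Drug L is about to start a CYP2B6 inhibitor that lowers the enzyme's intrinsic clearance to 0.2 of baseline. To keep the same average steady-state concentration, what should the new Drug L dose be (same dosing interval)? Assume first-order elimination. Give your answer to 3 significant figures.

The CYP2B6 pathway (81% of clearance) drops to 0.2× activity: 0.81 × 0.2 = 0.162.
The remaining 19% of clearance is unaffected.
New clearance relative to baseline: 0.162 + 0.19 = 0.352.
To maintain the same steady-state level, dose must scale with clearance: new dose = 300 × 0.352 = 106 mg.

106 mg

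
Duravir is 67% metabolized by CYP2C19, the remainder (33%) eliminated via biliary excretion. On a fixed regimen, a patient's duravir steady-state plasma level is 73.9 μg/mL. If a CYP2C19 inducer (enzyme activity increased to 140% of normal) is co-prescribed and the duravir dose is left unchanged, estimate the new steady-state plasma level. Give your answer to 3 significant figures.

The CYP2C19 pathway (67% of clearance) increases to 1.4× activity: 0.67 × 1.4 = 0.938.
Non-CYP routes (33%) are unchanged.
Relative clearance = 0.938 + 0.33 = 1.268.
Steady-state plasma level ∝ 1/CL, so new value = 73.9 / 1.268 = 58.3 μg/mL.

58.3 μg/mL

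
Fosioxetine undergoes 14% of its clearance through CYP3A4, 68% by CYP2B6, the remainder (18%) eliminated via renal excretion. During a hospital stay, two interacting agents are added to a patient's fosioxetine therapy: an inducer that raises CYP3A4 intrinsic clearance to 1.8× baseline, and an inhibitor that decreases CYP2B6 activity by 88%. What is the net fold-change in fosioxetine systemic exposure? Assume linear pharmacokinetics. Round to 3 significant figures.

The CYP3A4 pathway (14% of clearance) is boosted to 1.8× activity: 0.14 × 1.8 = 0.252.
The CYP2B6 pathway (68% of clearance) falls to 0.12× activity: 0.68 × 0.12 = 0.0816.
Non-CYP routes (18%) are unchanged.
CL_new/CL_old = 0.252 + 0.0816 + 0.18 = 0.5136.
Systemic exposure ∝ 1/CL: fold-change = 1 / 0.5136 = 1.95.

1.95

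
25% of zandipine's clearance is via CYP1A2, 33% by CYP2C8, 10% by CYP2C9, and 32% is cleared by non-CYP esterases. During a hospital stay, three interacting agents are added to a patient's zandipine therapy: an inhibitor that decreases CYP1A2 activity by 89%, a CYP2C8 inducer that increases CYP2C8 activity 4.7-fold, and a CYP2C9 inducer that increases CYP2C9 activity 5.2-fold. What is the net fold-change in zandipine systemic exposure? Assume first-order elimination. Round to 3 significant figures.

0.413

The CYP1A2 pathway (25% of clearance) drops to 0.11× activity: 0.25 × 0.11 = 0.0275.
The CYP2C8 pathway (33% of clearance) increases to 4.7× activity: 0.33 × 4.7 = 1.551.
The CYP2C9 pathway (10% of clearance) increases to 5.2× activity: 0.1 × 5.2 = 0.52.
Non-CYP routes (32%) are unchanged.
New clearance relative to baseline: 0.0275 + 1.551 + 0.52 + 0.32 = 2.4185.
Net systemic exposure ratio = 1 / 2.4185 = 0.413.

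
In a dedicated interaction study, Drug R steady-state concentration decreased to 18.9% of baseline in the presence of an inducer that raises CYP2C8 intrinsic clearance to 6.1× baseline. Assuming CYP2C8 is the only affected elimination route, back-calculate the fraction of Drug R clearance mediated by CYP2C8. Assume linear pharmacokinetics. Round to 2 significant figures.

CL'/CL = 1 / 0.189 = 5.291
6.1·fm + (1 − fm) = 5.291
fm = (5.291 − 1) / (6.1 − 1) = 0.84

0.84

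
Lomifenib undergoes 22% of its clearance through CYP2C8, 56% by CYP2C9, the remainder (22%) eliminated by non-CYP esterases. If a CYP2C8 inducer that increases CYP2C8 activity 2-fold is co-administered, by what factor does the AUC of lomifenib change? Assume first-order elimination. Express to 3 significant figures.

0.820

CYP2C8: 0.22 × 2 = 0.44
CYP2C9: 0.56 (unchanged)
Other: 0.22 (unchanged)
Relative clearance = 0.44 + 0.56 + 0.22 = 1.22.
AUC ratio = CL_old/CL_new = 1 / 1.22 = 0.820.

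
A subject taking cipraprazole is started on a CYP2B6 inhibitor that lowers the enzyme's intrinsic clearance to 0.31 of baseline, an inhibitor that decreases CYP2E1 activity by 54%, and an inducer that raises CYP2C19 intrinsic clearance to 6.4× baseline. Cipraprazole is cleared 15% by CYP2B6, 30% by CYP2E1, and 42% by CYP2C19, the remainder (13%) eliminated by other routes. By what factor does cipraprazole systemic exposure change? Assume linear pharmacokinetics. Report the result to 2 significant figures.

0.33

The CYP2B6 pathway (15% of clearance) is reduced to 0.31× activity: 0.15 × 0.31 = 0.0465.
The CYP2E1 pathway (30% of clearance) falls to 0.46× activity: 0.3 × 0.46 = 0.138.
The CYP2C19 pathway (42% of clearance) increases to 6.4× activity: 0.42 × 6.4 = 2.688.
The remaining 13% of clearance is unaffected.
CL_new/CL_old = 0.0465 + 0.138 + 2.688 + 0.13 = 3.0025.
Because systemic exposure varies inversely with clearance, the combined effect is 1 / 3.0025 = 0.33.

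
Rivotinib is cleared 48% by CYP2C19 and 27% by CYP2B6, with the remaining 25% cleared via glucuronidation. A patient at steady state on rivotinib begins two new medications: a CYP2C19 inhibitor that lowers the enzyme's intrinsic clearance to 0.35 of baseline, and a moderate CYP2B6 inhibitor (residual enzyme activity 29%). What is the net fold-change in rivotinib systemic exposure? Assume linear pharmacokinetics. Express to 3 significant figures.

The CYP2C19 pathway (48% of clearance) drops to 0.35× activity: 0.48 × 0.35 = 0.168.
The CYP2B6 pathway (27% of clearance) is reduced to 0.29× activity: 0.27 × 0.29 = 0.0783.
The remaining 25% of clearance is unaffected.
New clearance relative to baseline: 0.168 + 0.0783 + 0.25 = 0.4963.
Systemic exposure ∝ 1/CL: fold-change = 1 / 0.4963 = 2.01.

2.01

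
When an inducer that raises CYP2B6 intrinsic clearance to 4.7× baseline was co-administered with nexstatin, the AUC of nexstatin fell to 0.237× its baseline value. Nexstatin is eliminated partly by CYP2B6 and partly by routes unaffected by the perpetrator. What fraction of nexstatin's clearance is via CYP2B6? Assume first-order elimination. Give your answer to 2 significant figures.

0.87

CL'/CL = 1 / 0.237 = 4.219
4.7·fm + (1 − fm) = 4.219
fm = (4.219 − 1) / (4.7 − 1) = 0.87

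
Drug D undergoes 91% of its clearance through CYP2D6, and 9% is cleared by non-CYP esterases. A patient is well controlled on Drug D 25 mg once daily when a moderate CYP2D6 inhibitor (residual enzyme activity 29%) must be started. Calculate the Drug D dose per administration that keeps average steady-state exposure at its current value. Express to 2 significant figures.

8.8 mg

CYP2D6: 0.91 × 0.29 = 0.2639
Other: 0.09 (unchanged)
Relative clearance = 0.2639 + 0.09 = 0.3539.
Css,avg = (dose rate)/CL, so holding Css fixed requires dose ∝ CL: 25 × 0.3539 = 8.8 mg.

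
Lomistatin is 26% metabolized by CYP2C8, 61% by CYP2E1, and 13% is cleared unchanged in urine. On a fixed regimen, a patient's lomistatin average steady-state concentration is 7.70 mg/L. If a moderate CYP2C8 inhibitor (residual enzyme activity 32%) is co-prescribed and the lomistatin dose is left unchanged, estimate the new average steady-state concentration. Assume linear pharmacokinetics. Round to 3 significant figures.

The CYP2C8 pathway (26% of clearance) drops to 0.32× activity: 0.26 × 0.32 = 0.0832.
CYP2E1 (61%) and the residual 13% are unaffected.
Relative clearance = 0.0832 + 0.61 + 0.13 = 0.8232.
Average steady-state concentration ∝ 1/CL, so new value = 7.70 / 0.8232 = 9.35 mg/L.

9.35 mg/L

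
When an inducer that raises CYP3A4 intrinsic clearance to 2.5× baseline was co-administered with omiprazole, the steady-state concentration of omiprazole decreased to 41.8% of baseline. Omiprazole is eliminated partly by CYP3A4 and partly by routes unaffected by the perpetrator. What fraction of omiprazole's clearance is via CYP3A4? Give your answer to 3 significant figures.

0.928

Call the CYP3A4 fraction fm. After the interaction, CL_new/CL_old = fm × 2.5 + (1 − fm).
Steady-state concentration ratio = 1 / (new CL fraction), so new CL fraction = 1 / 0.418 = 2.392.
fm × 2.5 + 1 − fm = 2.392  ⇒  fm × (2.5 − 1) = 1.392  ⇒  fm = 0.928.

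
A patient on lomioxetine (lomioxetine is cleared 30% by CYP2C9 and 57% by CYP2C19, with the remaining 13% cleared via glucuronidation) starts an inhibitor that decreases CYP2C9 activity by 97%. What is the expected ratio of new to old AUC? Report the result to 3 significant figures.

CYP2C9: 0.3 × 0.03 = 0.009
CYP2C19: 0.57 (unchanged)
Other: 0.13 (unchanged)
Relative clearance = 0.009 + 0.57 + 0.13 = 0.709.
Since AUC ∝ 1/CL, the ratio is 1 / 0.709 = 1.41.

1.41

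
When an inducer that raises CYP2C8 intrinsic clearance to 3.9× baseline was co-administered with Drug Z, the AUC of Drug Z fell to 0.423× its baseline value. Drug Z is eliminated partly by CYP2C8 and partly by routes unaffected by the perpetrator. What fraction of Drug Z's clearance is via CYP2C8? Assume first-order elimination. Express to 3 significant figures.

CL'/CL = 1 / 0.423 = 2.364
3.9·fm + (1 − fm) = 2.364
fm = (2.364 − 1) / (3.9 − 1) = 0.470

0.470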